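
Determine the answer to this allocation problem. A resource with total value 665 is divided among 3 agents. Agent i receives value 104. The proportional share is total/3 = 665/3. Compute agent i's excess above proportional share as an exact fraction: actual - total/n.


Step 1: Proportional share = 665/3
Step 2: Agent's actual allocation = 104
Step 3: Excess = 104 - 665/3 = -353/3

-353/3


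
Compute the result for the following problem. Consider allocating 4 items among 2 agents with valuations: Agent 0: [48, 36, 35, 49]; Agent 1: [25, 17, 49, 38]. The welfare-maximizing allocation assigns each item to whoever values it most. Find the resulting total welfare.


Step 1: For each item, find the maximum value among all agents.
Step 2: Item 0 -> Agent 0 (value 48)
Step 3: Item 1 -> Agent 0 (value 36)
Step 4: Item 2 -> Agent 1 (value 49)
Step 5: Item 3 -> Agent 0 (value 49)
Step 6: Total welfare = 48 + 36 + 49 + 49 = 182

182


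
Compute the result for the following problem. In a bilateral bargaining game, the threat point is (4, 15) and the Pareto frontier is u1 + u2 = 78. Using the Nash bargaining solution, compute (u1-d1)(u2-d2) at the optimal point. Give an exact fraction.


Step 1: The Nash solution splits surplus symmetrically above the disagreement point
Step 2: u1 = (total + d1 - d2)/2 = (78 + 4 - 15)/2 = 67/2
Step 3: u2 = (total - d1 + d2)/2 = (78 - 4 + 15)/2 = 89/2
Step 4: Nash product = (67/2 - 4) * (89/2 - 15)
Step 5: = 59/2 * 59/2 = 3481/4

3481/4


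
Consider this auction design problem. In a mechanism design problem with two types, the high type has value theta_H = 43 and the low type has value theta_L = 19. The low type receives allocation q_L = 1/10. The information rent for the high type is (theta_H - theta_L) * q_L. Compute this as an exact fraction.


Step 1: theta_H - theta_L = 43 - 19 = 24
Step 2: Information rent = (theta_H - theta_L) * q_L
Step 3: = 24 * 1/10
Step 4: = 12/5

12/5


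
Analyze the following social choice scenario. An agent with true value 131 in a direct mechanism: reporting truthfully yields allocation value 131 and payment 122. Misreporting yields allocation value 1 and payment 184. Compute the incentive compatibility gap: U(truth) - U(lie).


Step 1: U(truth) = value - payment = 131 - 122 = 9
Step 2: U(lie) = allocation - payment = 1 - 184 = -183
Step 3: IC gap = 9 - (-183) = 192

192


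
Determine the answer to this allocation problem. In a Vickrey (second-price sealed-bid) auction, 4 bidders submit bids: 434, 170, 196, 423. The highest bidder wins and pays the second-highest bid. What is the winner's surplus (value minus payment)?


Step 1: Sort bids in descending order: 434, 423, 196, 170
Step 2: The winning bid is the highest: 434
Step 3: The payment equals the second-highest bid: 423
Step 4: Surplus = winner's bid - payment = 434 - 423 = 11

11


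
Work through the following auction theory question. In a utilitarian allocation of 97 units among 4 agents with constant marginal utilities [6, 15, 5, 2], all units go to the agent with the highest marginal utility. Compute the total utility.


Step 1: The marginal utilities are [6, 15, 5, 2]
Step 2: The highest marginal utility is 15
Step 3: All 97 units go to that agent
Step 4: Total utility = 15 * 97 = 1455

1455


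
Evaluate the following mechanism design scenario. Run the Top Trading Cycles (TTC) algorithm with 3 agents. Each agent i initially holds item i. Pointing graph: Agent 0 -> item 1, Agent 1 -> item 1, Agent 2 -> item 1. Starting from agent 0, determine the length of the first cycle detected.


Step 1: Trace the pointer graph from agent 0: 0 -> 1 -> 1
Step 2: A cycle is detected when we revisit agent 1
Step 3: The cycle is: 1 -> 1
Step 4: Cycle length = 1

1


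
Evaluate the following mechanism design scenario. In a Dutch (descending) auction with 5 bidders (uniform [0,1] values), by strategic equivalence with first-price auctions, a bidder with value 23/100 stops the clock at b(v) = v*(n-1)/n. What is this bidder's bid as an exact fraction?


Step 1: Dutch auctions are strategically equivalent to first-price auctions
Step 2: The equilibrium bid is b(v) = v*(n-1)/n
Step 3: b = 23/100 * 4/5
Step 4: b = 23/125

23/125


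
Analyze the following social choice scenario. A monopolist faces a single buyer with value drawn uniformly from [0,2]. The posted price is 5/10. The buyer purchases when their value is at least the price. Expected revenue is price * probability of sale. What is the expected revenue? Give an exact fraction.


Step 1: Posted price r = 1/2, value support [0,2]
Step 2: P(v >= r) = (2 - 1/2)/2 = 3/4
Step 3: Expected revenue = r * P(v >= r) = 1/2 * 3/4
Step 4: Revenue = 3/8

3/8


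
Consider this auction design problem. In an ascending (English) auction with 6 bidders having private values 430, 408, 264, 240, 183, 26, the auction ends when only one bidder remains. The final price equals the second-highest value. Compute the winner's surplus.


Step 1: Identify the highest value: 430
Step 2: Identify the second-highest value: 408
Step 3: The final price = second-highest value = 408
Step 4: Surplus = 430 - 408 = 22

22


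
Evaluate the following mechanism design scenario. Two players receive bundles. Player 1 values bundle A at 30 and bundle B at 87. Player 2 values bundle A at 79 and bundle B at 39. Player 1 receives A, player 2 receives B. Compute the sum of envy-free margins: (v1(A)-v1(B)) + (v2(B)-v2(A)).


Step 1: Player 1's margin = v1(A) - v1(B) = 30 - 87 = -57
Step 2: Player 2's margin = v2(B) - v2(A) = 39 - 79 = -40
Step 3: Total margin = -57 + -40 = -97

-97


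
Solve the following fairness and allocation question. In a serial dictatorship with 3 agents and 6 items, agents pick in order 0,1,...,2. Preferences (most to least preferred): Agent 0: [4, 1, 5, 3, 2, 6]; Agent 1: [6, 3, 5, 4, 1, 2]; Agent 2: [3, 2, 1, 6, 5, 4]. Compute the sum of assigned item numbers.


Step 1: Agent 0 picks item 4
Step 2: Agent 1 picks item 6
Step 3: Agent 2 picks item 3
Step 4: Sum = 4 + 6 + 3 = 13

13


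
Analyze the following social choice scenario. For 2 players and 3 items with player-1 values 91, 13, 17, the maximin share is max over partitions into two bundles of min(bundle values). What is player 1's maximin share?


Step 1: Item values = 91, 13, 17
Step 2: Enumerate all 2-bundle partitions and take the smaller bundle:
  Partition 1: {91} vs {13,17} -> bundles 91, 30; min = 30
  Partition 2: {13} vs {91,17} -> bundles 13, 108; min = 13
  Partition 3: {17} vs {91,13} -> bundles 17, 104; min = 17
Step 3: MMS = max(30, 13, 17) = 30

30


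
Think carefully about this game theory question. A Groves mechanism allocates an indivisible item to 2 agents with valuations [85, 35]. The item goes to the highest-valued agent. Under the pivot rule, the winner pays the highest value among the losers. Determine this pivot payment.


Step 1: The efficient winner is agent 0 with value 85
Step 2: Other agents' values: [35]
Step 3: Pivot payment = max(others) = 35
Step 4: The winner pays 35

35


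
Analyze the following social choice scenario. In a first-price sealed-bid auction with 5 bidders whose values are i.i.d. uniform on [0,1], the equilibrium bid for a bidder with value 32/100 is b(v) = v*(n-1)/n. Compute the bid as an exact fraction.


Step 1: The symmetric BNE bidding function is b(v) = v * (n-1) / n
Step 2: Substitute v = 8/25 and n = 5
Step 3: b = 8/25 * 4/5
Step 4: b = 32/125

32/125


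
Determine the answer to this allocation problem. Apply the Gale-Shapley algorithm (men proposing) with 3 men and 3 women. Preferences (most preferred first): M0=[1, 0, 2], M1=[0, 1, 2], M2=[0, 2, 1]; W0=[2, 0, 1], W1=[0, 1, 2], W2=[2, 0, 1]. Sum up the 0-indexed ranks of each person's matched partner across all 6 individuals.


Step 1: Run Gale-Shapley (men propose, women hold best offer):
  M0 proposes to W1; she accepts
  M1 proposes to W0; she accepts
  M2 proposes to W0; she switches from M1
  M1 proposes to W1; rejected
  M1 proposes to W2; she accepts
Step 2: Final matching: W0-M2, W1-M0, W2-M1
Step 3: 0-indexed ranks (man's rank of his match, then woman's): 0 + 0 + 0 + 0 + 2 + 2
Step 4: Total rank sum = 4

4


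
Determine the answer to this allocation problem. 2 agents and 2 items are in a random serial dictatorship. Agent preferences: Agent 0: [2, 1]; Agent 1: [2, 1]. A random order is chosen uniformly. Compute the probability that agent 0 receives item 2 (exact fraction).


Step 1: Agent 0 wants item 2
Step 2: There are 2 possible orderings of agents
Step 3: In 1 orderings, agent 0 gets item 2
Step 4: Probability = 1/2

1/2


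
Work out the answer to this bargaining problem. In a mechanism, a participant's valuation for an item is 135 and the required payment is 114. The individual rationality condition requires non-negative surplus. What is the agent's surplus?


Step 1: Surplus = value - payment = 135 - 114 = 21
Step 2: IR is satisfied (surplus >= 0)

21


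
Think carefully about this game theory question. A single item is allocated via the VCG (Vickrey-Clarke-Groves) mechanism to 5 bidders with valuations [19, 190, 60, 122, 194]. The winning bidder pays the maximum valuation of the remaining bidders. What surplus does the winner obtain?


Step 1: The winner is the agent with the highest value: agent 4 with value 194
Step 2: Values of other agents: [19, 190, 60, 122]
Step 3: VCG payment = max of others' values = 190
Step 4: Surplus = 194 - 190 = 4

4


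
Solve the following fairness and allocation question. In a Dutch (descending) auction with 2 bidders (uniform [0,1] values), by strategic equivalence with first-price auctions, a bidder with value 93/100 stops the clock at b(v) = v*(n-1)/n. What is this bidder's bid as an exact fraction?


Step 1: Dutch auctions are strategically equivalent to first-price auctions
Step 2: The equilibrium bid is b(v) = v*(n-1)/n
Step 3: b = 93/100 * 1/2
Step 4: b = 93/200

93/200


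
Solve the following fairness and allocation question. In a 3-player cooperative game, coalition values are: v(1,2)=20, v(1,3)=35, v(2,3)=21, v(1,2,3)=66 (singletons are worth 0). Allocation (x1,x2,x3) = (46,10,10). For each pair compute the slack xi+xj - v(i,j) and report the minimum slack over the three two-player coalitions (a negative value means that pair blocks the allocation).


Step 1: Slack for coalition (1,2): x1+x2 - v12 = 56 - 20 = 36
Step 2: Slack for coalition (1,3): x1+x3 - v13 = 56 - 35 = 21
Step 3: Slack for coalition (2,3): x2+x3 - v23 = 20 - 21 = -1
Step 4: Minimum slack = min(36, 21, -1) = -1, attained by (2,3); coalition (2,3) can block (slack < 0), so the allocation is not in the core

-1


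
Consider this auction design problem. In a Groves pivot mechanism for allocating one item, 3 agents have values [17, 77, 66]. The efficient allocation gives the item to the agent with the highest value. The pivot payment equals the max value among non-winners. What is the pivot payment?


Step 1: The efficient winner is agent 1 with value 77
Step 2: Other agents' values: [17, 66]
Step 3: Pivot payment = max(others) = 66
Step 4: The winner pays 66

66


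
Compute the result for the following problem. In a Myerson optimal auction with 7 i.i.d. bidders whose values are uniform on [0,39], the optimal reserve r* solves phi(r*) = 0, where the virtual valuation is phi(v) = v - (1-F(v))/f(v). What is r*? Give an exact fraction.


Step 1: For U[0,39], F(v) = v/39 and f(v) = 1/39
Step 2: phi(v) = v - (1 - v/39)/(1/39) = v - (39 - v) = 2v - 39
Step 3: Set phi(r*) = 0: 2r* - 39 = 0
Step 4: r* = 39/2 (the number of bidders n = 7 does not enter)

39/2


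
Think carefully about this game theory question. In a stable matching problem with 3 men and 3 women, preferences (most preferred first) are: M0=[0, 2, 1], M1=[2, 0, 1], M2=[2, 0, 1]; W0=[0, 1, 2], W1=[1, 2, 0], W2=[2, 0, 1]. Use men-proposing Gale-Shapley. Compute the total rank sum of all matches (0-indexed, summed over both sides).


Step 1: Run Gale-Shapley (men propose, women hold best offer):
  M0 proposes to W0; she accepts
  M1 proposes to W2; she accepts
  M2 proposes to W2; she switches from M1
  M1 proposes to W0; rejected
  M1 proposes to W1; she accepts
Step 2: Final matching: W0-M0, W1-M1, W2-M2
Step 3: 0-indexed ranks (man's rank of his match, then woman's): 0 + 0 + 2 + 0 + 0 + 0
Step 4: Total rank sum = 2

2


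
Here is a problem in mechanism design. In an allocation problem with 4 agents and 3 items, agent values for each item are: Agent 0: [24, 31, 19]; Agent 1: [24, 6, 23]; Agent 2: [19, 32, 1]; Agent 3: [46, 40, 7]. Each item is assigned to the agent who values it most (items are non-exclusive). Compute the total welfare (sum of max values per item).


Step 1: For each item, find the maximum value among all agents.
Step 2: Item 0 -> Agent 3 (value 46)
Step 3: Item 1 -> Agent 3 (value 40)
Step 4: Item 2 -> Agent 1 (value 23)
Step 5: Total welfare = 46 + 40 + 23 = 109

109


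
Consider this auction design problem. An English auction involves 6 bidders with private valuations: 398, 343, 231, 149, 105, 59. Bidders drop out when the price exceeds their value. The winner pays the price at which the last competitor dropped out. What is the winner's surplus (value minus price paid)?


Step 1: Identify the highest value: 398
Step 2: Identify the second-highest value: 343
Step 3: The final price = second-highest value = 343
Step 4: Surplus = 398 - 343 = 55

55


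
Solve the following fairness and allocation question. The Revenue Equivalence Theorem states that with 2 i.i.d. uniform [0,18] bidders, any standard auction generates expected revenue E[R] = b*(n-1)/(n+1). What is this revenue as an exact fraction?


Step 1: By Revenue Equivalence, expected revenue = b*(n-1)/(n+1)
Step 2: Substituting n = 2, b = 18
Step 3: Revenue = 18*(2-1)/(2+1) = 18*1/3
Step 4: Revenue = 18/3 = 6

6


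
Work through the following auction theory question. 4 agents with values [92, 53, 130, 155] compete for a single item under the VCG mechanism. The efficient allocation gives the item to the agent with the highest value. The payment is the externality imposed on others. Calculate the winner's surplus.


Step 1: The winner is the agent with the highest value: agent 3 with value 155
Step 2: Values of other agents: [92, 53, 130]
Step 3: VCG payment = max of others' values = 130
Step 4: Surplus = 155 - 130 = 25

25


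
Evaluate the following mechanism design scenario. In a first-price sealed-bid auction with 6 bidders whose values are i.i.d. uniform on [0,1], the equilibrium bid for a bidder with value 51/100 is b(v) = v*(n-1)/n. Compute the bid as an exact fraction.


Step 1: The symmetric BNE bidding function is b(v) = v * (n-1) / n
Step 2: Substitute v = 51/100 and n = 6
Step 3: b = 51/100 * 5/6
Step 4: b = 17/40

17/40


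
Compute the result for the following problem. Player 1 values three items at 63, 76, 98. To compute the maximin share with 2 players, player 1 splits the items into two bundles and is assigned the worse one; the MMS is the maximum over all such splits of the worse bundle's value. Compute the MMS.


Step 1: Item values = 63, 76, 98
Step 2: Enumerate all 2-bundle partitions and take the smaller bundle:
  Partition 1: {63} vs {76,98} -> bundles 63, 174; min = 63
  Partition 2: {76} vs {63,98} -> bundles 76, 161; min = 76
  Partition 3: {98} vs {63,76} -> bundles 98, 139; min = 98
Step 3: MMS = max(63, 76, 98) = 98

98


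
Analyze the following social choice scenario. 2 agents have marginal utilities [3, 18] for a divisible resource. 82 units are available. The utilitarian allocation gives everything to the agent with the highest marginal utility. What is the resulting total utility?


Step 1: The marginal utilities are [3, 18]
Step 2: The highest marginal utility is 18
Step 3: All 82 units go to that agent
Step 4: Total utility = 18 * 82 = 1476

1476


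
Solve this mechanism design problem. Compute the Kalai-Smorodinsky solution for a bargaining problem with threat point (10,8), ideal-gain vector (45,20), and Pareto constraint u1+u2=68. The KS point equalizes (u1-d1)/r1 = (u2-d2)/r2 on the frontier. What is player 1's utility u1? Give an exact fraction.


Step 1: At the KS point, (u1-d1)/r1 = (u2-d2)/r2 = t and u1+u2 = 68
Step 2: u1 = d1 + r1*t and u2 = d2 + r2*t, so (d1 + r1*t) + (d2 + r2*t) = 68
Step 3: t = (68 - 10 - 8)/(45 + 20) = 50/65 = 10/13
Step 4: u1 = d1 + r1*t = 10 + 45 * 10/13 = 580/13
Step 5: (Check: u2 = d2 + r2*t = 304/13; u1+u2 = 580/13 + 304/13 = 68, on the frontier.)

580/13


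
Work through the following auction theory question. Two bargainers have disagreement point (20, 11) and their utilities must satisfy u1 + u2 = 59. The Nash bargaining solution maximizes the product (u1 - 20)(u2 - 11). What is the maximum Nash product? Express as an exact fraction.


Step 1: The Nash solution splits surplus symmetrically above the disagreement point
Step 2: u1 = (total + d1 - d2)/2 = (59 + 20 - 11)/2 = 34
Step 3: u2 = (total - d1 + d2)/2 = (59 - 20 + 11)/2 = 25
Step 4: Nash product = (34 - 20) * (25 - 11)
Step 5: = 14 * 14 = 196

196


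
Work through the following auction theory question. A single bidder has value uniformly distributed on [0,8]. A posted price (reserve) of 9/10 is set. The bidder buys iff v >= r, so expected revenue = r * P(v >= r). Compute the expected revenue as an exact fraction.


Step 1: Posted price r = 9/10, value support [0,8]
Step 2: P(v >= r) = (8 - 9/10)/8 = 71/80
Step 3: Expected revenue = r * P(v >= r) = 9/10 * 71/80
Step 4: Revenue = 639/800

639/800


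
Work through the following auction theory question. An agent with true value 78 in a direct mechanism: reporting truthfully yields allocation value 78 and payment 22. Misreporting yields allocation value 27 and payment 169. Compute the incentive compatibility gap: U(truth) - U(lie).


Step 1: U(truth) = value - payment = 78 - 22 = 56
Step 2: U(lie) = allocation - payment = 27 - 169 = -142
Step 3: IC gap = 56 - (-142) = 198

198


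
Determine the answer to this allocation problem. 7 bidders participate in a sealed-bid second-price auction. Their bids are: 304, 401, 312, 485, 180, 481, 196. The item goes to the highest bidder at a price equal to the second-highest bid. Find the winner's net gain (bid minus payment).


Step 1: Sort bids in descending order: 485, 481, 401, 312, 304, 196, 180
Step 2: The winning bid is the highest: 485
Step 3: The payment equals the second-highest bid: 481
Step 4: Surplus = winner's bid - payment = 485 - 481 = 4

4


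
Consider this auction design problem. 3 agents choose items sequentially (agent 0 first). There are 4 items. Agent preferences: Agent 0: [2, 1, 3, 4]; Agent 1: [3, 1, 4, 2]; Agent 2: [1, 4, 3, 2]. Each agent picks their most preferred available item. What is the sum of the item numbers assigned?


Step 1: Agent 0 picks item 2
Step 2: Agent 1 picks item 3
Step 3: Agent 2 picks item 1
Step 4: Sum = 2 + 3 + 1 = 6

6


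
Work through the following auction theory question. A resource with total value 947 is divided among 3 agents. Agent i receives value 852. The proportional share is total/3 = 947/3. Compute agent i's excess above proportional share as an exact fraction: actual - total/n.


Step 1: Proportional share = 947/3
Step 2: Agent's actual allocation = 852
Step 3: Excess = 852 - 947/3 = 1609/3

1609/3


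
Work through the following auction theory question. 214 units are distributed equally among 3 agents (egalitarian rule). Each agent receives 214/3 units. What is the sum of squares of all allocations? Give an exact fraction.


Step 1: Each agent's share = 214/3
Step 2: Square of each share = (214/3)^2 = 45796/9
Step 3: Sum of squares = 3 * 45796/9 = 45796/3

45796/3


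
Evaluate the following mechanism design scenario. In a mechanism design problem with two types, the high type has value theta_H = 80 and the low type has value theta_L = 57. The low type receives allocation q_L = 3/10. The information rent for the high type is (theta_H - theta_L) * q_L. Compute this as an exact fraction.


Step 1: theta_H - theta_L = 80 - 57 = 23
Step 2: Information rent = (theta_H - theta_L) * q_L
Step 3: = 23 * 3/10
Step 4: = 69/10

69/10


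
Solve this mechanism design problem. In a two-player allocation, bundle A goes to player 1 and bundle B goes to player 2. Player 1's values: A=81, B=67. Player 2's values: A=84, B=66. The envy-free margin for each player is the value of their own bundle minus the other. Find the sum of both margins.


Step 1: Player 1's margin = v1(A) - v1(B) = 81 - 67 = 14
Step 2: Player 2's margin = v2(B) - v2(A) = 66 - 84 = -18
Step 3: Total margin = 14 + -18 = -4

-4


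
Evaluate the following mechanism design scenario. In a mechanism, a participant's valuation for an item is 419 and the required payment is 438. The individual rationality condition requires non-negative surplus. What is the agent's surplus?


Step 1: Surplus = value - payment = 419 - 438 = -19
Step 2: IR is violated (surplus < 0)

-19


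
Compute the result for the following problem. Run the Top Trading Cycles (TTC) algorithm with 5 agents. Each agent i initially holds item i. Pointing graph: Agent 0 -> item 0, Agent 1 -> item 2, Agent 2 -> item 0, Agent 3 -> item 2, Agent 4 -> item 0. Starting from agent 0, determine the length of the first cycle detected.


Step 1: Trace the pointer graph from agent 0: 0 -> 0
Step 2: A cycle is detected when we revisit agent 0
Step 3: The cycle is: 0 -> 0
Step 4: Cycle length = 1

1


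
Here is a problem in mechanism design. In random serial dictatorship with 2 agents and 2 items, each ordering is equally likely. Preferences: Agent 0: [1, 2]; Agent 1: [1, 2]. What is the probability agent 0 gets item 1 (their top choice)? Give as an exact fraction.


Step 1: Agent 0 wants item 1
Step 2: There are 2 possible orderings of agents
Step 3: In 1 orderings, agent 0 gets item 1
Step 4: Probability = 1/2

1/2


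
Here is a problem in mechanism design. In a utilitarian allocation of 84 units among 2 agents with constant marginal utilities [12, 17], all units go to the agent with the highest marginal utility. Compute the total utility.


Step 1: The marginal utilities are [12, 17]
Step 2: The highest marginal utility is 17
Step 3: All 84 units go to that agent
Step 4: Total utility = 17 * 84 = 1428

1428


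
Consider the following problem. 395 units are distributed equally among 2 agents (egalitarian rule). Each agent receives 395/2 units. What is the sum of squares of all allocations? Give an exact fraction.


Step 1: Each agent's share = 395/2
Step 2: Square of each share = (395/2)^2 = 156025/4
Step 3: Sum of squares = 2 * 156025/4 = 156025/2

156025/2


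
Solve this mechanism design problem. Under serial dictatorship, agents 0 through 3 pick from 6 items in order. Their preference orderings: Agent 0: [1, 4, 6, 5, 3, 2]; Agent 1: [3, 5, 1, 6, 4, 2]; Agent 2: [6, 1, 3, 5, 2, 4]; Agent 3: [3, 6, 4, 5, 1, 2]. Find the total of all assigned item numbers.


Step 1: Agent 0 picks item 1
Step 2: Agent 1 picks item 3
Step 3: Agent 2 picks item 6
Step 4: Agent 3 picks item 4
Step 5: Sum = 1 + 3 + 6 + 4 = 14

14


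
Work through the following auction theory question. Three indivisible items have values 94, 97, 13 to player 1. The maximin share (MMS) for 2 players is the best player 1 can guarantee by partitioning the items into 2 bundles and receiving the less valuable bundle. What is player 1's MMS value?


Step 1: Item values = 94, 97, 13
Step 2: Enumerate all 2-bundle partitions and take the smaller bundle:
  Partition 1: {94} vs {97,13} -> bundles 94, 110; min = 94
  Partition 2: {97} vs {94,13} -> bundles 97, 107; min = 97
  Partition 3: {13} vs {94,97} -> bundles 13, 191; min = 13
Step 3: MMS = max(94, 97, 13) = 97

97


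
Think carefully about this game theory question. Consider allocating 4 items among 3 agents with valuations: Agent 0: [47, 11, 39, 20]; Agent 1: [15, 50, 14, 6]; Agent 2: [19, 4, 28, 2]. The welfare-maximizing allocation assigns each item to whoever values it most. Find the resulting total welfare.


Step 1: For each item, find the maximum value among all agents.
Step 2: Item 0 -> Agent 0 (value 47)
Step 3: Item 1 -> Agent 1 (value 50)
Step 4: Item 2 -> Agent 0 (value 39)
Step 5: Item 3 -> Agent 0 (value 20)
Step 6: Total welfare = 47 + 50 + 39 + 20 = 156

156


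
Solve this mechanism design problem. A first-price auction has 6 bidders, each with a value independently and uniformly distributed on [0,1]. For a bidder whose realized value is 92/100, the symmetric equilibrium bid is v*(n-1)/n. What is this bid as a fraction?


Step 1: The symmetric BNE bidding function is b(v) = v * (n-1) / n
Step 2: Substitute v = 23/25 and n = 6
Step 3: b = 23/25 * 5/6
Step 4: b = 23/30

23/30


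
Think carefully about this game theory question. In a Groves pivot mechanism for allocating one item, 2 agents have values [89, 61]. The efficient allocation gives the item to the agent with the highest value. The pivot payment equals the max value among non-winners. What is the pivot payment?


Step 1: The efficient winner is agent 0 with value 89
Step 2: Other agents' values: [61]
Step 3: Pivot payment = max(others) = 61
Step 4: The winner pays 61

61


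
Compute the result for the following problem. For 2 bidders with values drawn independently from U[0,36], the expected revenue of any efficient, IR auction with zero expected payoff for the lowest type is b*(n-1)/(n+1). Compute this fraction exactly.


Step 1: By Revenue Equivalence, expected revenue = b*(n-1)/(n+1)
Step 2: Substituting n = 2, b = 36
Step 3: Revenue = 36*(2-1)/(2+1) = 36*1/3
Step 4: Revenue = 36/3 = 12

12


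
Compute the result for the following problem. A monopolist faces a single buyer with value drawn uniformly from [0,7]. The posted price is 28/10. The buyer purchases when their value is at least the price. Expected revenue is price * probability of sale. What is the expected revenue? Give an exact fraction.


Step 1: Posted price r = 14/5, value support [0,7]
Step 2: P(v >= r) = (7 - 14/5)/7 = 3/5
Step 3: Expected revenue = r * P(v >= r) = 14/5 * 3/5
Step 4: Revenue = 42/25

42/25


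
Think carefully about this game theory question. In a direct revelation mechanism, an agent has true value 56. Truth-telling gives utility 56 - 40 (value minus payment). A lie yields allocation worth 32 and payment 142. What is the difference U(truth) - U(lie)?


Step 1: U(truth) = value - payment = 56 - 40 = 16
Step 2: U(lie) = allocation - payment = 32 - 142 = -110
Step 3: IC gap = 16 - (-110) = 126

126


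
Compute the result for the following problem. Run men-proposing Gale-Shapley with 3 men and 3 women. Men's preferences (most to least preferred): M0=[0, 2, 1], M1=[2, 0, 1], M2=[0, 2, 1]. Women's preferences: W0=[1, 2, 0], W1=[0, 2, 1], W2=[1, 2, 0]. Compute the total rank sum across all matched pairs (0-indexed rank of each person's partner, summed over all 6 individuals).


Step 1: Run Gale-Shapley (men propose, women hold best offer):
  M0 proposes to W0; she accepts
  M1 proposes to W2; she accepts
  M2 proposes to W0; she switches from M0
  M0 proposes to W2; rejected
  M0 proposes to W1; she accepts
Step 2: Final matching: W0-M2, W1-M0, W2-M1
Step 3: 0-indexed ranks (man's rank of his match, then woman's): 0 + 1 + 2 + 0 + 0 + 0
Step 4: Total rank sum = 3

3


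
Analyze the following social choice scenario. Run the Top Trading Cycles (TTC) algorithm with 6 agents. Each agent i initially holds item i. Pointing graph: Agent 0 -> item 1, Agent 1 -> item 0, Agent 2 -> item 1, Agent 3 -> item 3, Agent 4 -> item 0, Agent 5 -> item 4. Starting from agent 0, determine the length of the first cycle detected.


Step 1: Trace the pointer graph from agent 0: 0 -> 1 -> 0
Step 2: A cycle is detected when we revisit agent 0
Step 3: The cycle is: 0 -> 1 -> 0
Step 4: Cycle length = 2

2


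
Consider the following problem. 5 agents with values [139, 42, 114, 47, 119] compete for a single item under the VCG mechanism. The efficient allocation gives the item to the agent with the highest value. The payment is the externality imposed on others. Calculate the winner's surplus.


Step 1: The winner is the agent with the highest value: agent 0 with value 139
Step 2: Values of other agents: [42, 114, 47, 119]
Step 3: VCG payment = max of others' values = 119
Step 4: Surplus = 139 - 119 = 20

20


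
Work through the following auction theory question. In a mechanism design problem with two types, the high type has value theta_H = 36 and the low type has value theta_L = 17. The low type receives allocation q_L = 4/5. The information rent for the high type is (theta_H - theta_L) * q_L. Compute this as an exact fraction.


Step 1: theta_H - theta_L = 36 - 17 = 19
Step 2: Information rent = (theta_H - theta_L) * q_L
Step 3: = 19 * 4/5
Step 4: = 76/5

76/5


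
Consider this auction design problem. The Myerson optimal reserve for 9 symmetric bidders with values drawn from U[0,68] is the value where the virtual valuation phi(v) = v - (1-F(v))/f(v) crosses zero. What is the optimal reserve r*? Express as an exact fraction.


Step 1: For U[0,68], F(v) = v/68 and f(v) = 1/68
Step 2: phi(v) = v - (1 - v/68)/(1/68) = v - (68 - v) = 2v - 68
Step 3: Set phi(r*) = 0: 2r* - 68 = 0
Step 4: r* = 68/2 = 34 (the number of bidders n = 9 does not enter)

34


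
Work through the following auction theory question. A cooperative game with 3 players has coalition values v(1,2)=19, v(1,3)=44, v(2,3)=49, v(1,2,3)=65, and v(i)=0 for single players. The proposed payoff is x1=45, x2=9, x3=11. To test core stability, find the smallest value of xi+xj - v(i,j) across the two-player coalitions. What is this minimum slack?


Step 1: Slack for coalition (1,2): x1+x2 - v12 = 54 - 19 = 35
Step 2: Slack for coalition (1,3): x1+x3 - v13 = 56 - 44 = 12
Step 3: Slack for coalition (2,3): x2+x3 - v23 = 20 - 49 = -29
Step 4: Minimum slack = min(35, 12, -29) = -29, attained by (2,3); coalition (2,3) can block (slack < 0), so the allocation is not in the core

-29


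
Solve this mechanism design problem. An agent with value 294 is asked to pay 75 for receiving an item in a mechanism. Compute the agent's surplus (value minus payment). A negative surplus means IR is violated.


Step 1: Surplus = value - payment = 294 - 75 = 219
Step 2: IR is satisfied (surplus >= 0)

219


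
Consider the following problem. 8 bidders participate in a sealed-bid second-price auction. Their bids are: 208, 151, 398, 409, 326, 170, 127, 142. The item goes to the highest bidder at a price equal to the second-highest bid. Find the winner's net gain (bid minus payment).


Step 1: Sort bids in descending order: 409, 398, 326, 208, 170, 151, 142, 127
Step 2: The winning bid is the highest: 409
Step 3: The payment equals the second-highest bid: 398
Step 4: Surplus = winner's bid - payment = 409 - 398 = 11

11


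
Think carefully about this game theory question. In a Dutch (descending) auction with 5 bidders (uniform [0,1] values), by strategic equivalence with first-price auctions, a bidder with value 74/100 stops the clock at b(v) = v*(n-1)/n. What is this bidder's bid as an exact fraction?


Step 1: Dutch auctions are strategically equivalent to first-price auctions
Step 2: The equilibrium bid is b(v) = v*(n-1)/n
Step 3: b = 37/50 * 4/5
Step 4: b = 74/125

74/125


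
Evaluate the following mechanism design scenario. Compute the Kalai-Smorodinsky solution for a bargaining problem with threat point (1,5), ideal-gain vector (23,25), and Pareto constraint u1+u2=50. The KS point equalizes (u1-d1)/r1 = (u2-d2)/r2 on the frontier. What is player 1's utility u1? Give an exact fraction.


Step 1: At the KS point, (u1-d1)/r1 = (u2-d2)/r2 = t and u1+u2 = 50
Step 2: u1 = d1 + r1*t and u2 = d2 + r2*t, so (d1 + r1*t) + (d2 + r2*t) = 50
Step 3: t = (50 - 1 - 5)/(23 + 25) = 44/48 = 11/12
Step 4: u1 = d1 + r1*t = 1 + 23 * 11/12 = 265/12
Step 5: (Check: u2 = d2 + r2*t = 335/12; u1+u2 = 265/12 + 335/12 = 50, on the frontier.)

265/12


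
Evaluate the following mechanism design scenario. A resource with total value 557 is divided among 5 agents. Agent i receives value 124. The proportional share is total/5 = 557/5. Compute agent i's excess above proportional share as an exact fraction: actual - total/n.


Step 1: Proportional share = 557/5
Step 2: Agent's actual allocation = 124
Step 3: Excess = 124 - 557/5 = 63/5

63/5


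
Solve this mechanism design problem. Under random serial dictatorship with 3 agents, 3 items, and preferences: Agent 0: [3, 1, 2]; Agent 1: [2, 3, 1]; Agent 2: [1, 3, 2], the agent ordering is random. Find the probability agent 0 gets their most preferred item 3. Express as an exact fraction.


Step 1: Agent 0 wants item 3
Step 2: There are 6 possible orderings of agents
Step 3: In 6 orderings, agent 0 gets item 3
Step 4: Probability = 6/6 = 1

1


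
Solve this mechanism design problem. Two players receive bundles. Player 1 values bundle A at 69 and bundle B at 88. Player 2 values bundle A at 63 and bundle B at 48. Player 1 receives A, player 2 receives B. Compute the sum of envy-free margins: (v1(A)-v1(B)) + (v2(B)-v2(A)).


Step 1: Player 1's margin = v1(A) - v1(B) = 69 - 88 = -19
Step 2: Player 2's margin = v2(B) - v2(A) = 48 - 63 = -15
Step 3: Total margin = -19 + -15 = -34

-34


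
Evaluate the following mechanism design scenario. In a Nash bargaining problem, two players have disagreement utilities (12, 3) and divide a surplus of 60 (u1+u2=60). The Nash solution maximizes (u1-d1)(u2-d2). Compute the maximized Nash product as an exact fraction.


Step 1: The Nash solution splits surplus symmetrically above the disagreement point
Step 2: u1 = (total + d1 - d2)/2 = (60 + 12 - 3)/2 = 69/2
Step 3: u2 = (total - d1 + d2)/2 = (60 - 12 + 3)/2 = 51/2
Step 4: Nash product = (69/2 - 12) * (51/2 - 3)
Step 5: = 45/2 * 45/2 = 2025/4

2025/4


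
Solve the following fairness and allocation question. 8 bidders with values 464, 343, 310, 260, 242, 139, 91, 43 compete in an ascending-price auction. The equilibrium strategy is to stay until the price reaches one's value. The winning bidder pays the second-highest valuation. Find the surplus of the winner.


Step 1: Identify the highest value: 464
Step 2: Identify the second-highest value: 343
Step 3: The final price = second-highest value = 343
Step 4: Surplus = 464 - 343 = 121

121


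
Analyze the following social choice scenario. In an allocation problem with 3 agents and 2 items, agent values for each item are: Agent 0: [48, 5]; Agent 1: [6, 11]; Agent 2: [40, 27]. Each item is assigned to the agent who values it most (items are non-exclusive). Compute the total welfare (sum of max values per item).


Step 1: For each item, find the maximum value among all agents.
Step 2: Item 0 -> Agent 0 (value 48)
Step 3: Item 1 -> Agent 2 (value 27)
Step 4: Total welfare = 48 + 27 = 75

75


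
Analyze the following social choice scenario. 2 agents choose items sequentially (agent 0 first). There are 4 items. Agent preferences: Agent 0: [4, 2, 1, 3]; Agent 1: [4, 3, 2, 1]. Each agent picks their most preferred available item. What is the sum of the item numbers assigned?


Step 1: Agent 0 picks item 4
Step 2: Agent 1 picks item 3
Step 3: Sum = 4 + 3 = 7

7


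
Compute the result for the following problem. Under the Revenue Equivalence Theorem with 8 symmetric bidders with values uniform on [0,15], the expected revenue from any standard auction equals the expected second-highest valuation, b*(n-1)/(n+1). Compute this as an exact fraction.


Step 1: By Revenue Equivalence, expected revenue = b*(n-1)/(n+1)
Step 2: Substituting n = 8, b = 15
Step 3: Revenue = 15*(8-1)/(8+1) = 15*7/9
Step 4: Revenue = 105/9 = 35/3

35/3


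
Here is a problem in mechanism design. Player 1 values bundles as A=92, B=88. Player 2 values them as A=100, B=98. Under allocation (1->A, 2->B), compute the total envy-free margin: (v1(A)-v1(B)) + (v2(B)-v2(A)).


Step 1: Player 1's margin = v1(A) - v1(B) = 92 - 88 = 4
Step 2: Player 2's margin = v2(B) - v2(A) = 98 - 100 = -2
Step 3: Total margin = 4 + -2 = 2

2


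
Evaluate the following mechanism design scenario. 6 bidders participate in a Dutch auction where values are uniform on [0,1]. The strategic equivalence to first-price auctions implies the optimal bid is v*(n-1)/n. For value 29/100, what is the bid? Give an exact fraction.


Step 1: Dutch auctions are strategically equivalent to first-price auctions
Step 2: The equilibrium bid is b(v) = v*(n-1)/n
Step 3: b = 29/100 * 5/6
Step 4: b = 29/120

29/120


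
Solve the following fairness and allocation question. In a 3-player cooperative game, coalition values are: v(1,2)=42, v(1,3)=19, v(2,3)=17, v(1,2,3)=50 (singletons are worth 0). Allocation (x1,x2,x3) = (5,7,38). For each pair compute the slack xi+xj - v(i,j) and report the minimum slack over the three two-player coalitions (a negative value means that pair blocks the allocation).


Step 1: Slack for coalition (1,2): x1+x2 - v12 = 12 - 42 = -30
Step 2: Slack for coalition (1,3): x1+x3 - v13 = 43 - 19 = 24
Step 3: Slack for coalition (2,3): x2+x3 - v23 = 45 - 17 = 28
Step 4: Minimum slack = min(-30, 24, 28) = -30, attained by (1,2); coalition (1,2) can block (slack < 0), so the allocation is not in the core

-30


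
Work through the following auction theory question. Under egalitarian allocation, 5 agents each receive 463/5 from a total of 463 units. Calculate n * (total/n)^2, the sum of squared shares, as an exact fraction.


Step 1: Each agent's share = 463/5
Step 2: Square of each share = (463/5)^2 = 214369/25
Step 3: Sum of squares = 5 * 214369/25 = 214369/5

214369/5


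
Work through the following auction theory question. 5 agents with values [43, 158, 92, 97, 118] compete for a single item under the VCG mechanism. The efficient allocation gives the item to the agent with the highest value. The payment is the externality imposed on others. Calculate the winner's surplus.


Step 1: The winner is the agent with the highest value: agent 1 with value 158
Step 2: Values of other agents: [43, 92, 97, 118]
Step 3: VCG payment = max of others' values = 118
Step 4: Surplus = 158 - 118 = 40

40


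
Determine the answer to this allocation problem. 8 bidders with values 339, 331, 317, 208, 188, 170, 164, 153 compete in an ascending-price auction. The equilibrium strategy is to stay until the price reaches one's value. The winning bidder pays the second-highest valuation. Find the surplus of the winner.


Step 1: Identify the highest value: 339
Step 2: Identify the second-highest value: 331
Step 3: The final price = second-highest value = 331
Step 4: Surplus = 339 - 331 = 8

8


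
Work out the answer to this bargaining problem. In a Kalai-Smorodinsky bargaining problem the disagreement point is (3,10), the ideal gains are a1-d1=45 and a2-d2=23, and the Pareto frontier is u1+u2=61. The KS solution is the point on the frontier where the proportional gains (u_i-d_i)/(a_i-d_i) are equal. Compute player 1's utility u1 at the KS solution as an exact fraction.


Step 1: At the KS point, (u1-d1)/r1 = (u2-d2)/r2 = t and u1+u2 = 61
Step 2: u1 = d1 + r1*t and u2 = d2 + r2*t, so (d1 + r1*t) + (d2 + r2*t) = 61
Step 3: t = (61 - 3 - 10)/(45 + 23) = 48/68 = 12/17
Step 4: u1 = d1 + r1*t = 3 + 45 * 12/17 = 591/17
Step 5: (Check: u2 = d2 + r2*t = 446/17; u1+u2 = 591/17 + 446/17 = 61, on the frontier.)

591/17


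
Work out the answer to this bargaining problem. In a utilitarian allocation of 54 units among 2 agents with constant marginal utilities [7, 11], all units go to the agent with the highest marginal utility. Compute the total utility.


Step 1: The marginal utilities are [7, 11]
Step 2: The highest marginal utility is 11
Step 3: All 54 units go to that agent
Step 4: Total utility = 11 * 54 = 594

594


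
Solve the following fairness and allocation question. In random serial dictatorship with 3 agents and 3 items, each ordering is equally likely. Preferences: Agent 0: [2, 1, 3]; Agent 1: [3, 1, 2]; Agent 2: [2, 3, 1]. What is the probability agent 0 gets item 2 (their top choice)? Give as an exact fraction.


Step 1: Agent 0 wants item 2
Step 2: There are 6 possible orderings of agents
Step 3: In 3 orderings, agent 0 gets item 2
Step 4: Probability = 3/6 = 1/2

1/2
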